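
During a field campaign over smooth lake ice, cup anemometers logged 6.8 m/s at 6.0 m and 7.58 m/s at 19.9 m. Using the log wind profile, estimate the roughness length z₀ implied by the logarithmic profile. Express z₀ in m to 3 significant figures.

z₀ ≈ 0.000173 m

Log law: V(z) ∝ ln(z/z₀). With r = V₁/V₂ = 6.8/7.58 = 0.89710,
r · ln(z₂/z₀) = ln(z₁/z₀) ⇒ ln z₀ = (ln z₁ − r·ln z₂)/(1 − r)
ln z₀ = (1.79176 − 0.89710×2.99072) / 0.10290 = -8.6607
z₀ = exp(-8.6607) = 0.0001733 m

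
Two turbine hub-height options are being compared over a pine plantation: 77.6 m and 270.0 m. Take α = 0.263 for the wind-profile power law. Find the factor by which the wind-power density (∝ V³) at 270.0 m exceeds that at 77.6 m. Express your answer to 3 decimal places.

2.675

Speed ratio: V_B/V_A = (z_B/z_A)^α = (270.0/77.6)^0.263 = (3.4794)^0.263 = 1.38808
Power-density ratio: P_B/P_A = (V_B/V_A)³ = (1.38808)³ = 2.67452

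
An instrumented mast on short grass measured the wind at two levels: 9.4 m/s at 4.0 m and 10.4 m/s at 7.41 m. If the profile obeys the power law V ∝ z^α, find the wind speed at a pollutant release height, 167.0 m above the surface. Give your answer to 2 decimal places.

First find α: α = ln(V₂/V₁)/ln(z₂/z₁) = ln(10.4/9.4)/ln(7.41/4.0) = 0.10110/0.61654 = 0.1640
Extrapolate from 7.41 m to 167.0 m: V₃ = 10.4 × (167.0/7.41)^0.1640 = 10.4 × 1.6666 = 17.3330 m/s

17.33 m/s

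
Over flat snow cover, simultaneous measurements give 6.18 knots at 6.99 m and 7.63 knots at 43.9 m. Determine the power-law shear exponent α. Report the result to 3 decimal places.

α ≈ 0.115

Power law: V₂/V₁ = (z₂/z₁)^α ⇒ α = ln(V₂/V₁) / ln(z₂/z₁)
α = ln(7.63/6.18) / ln(43.9/6.99) = ln(1.2346) / ln(6.2804)
  = 0.21077 / 1.83743 = 0.11471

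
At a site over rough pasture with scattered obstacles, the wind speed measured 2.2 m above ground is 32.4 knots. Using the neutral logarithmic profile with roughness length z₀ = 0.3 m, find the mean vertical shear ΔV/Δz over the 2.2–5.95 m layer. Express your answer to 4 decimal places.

Log law: V₂ = V₁ · ln(z₂/z₀)/ln(z₁/z₀) = 32.4 × 2.9874/1.9924 = 48.5792 knots
ΔV/Δz = (48.5792 − 32.4)/(5.95 − 2.2) = 16.1792/3.7500 = 4.31444 knots/m

4.3144 knots/m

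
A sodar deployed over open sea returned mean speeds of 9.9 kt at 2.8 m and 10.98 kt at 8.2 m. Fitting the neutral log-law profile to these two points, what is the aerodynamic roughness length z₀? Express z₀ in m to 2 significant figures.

Log law: V(z) ∝ ln(z/z₀). With r = V₁/V₂ = 9.9/10.98 = 0.90164,
r · ln(z₂/z₀) = ln(z₁/z₀) ⇒ ln z₀ = (ln z₁ − r·ln z₂)/(1 − r)
ln z₀ = (1.02962 − 0.90164×2.10413) / 0.09836 = -8.8201
z₀ = exp(-8.8201) = 0.0001477 m

z₀ ≈ 0.00015 m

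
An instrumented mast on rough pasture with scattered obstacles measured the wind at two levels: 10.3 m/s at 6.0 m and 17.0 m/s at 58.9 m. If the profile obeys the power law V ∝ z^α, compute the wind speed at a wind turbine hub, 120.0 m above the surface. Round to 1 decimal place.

First find α: α = ln(V₂/V₁)/ln(z₂/z₁) = ln(17.0/10.3)/ln(58.9/6.0) = 0.50107/2.28408 = 0.2194
Extrapolate from 58.9 m to 120.0 m: V₃ = 17.0 × (120.0/58.9)^0.2194 = 17.0 × 1.1690 = 19.8724 m/s

19.9 m/s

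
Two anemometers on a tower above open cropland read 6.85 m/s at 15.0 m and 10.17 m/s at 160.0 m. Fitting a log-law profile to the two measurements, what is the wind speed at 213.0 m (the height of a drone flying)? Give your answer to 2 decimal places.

10.57 m/s

Log law: V ∝ ln(z/z₀). From the pair, with r = V₁/V₂ = 0.67355,
ln z₀ = (ln z₁ − r·ln z₂)/(1 − r) = (2.7081 − 0.67355×5.0752)/0.32645 = -2.1759 → z₀ = 0.1135 m
V₃ = V₁ · ln(z₃/z₀)/ln(z₁/z₀) = 6.85 × 7.5372/4.8840 = 10.5713 m/s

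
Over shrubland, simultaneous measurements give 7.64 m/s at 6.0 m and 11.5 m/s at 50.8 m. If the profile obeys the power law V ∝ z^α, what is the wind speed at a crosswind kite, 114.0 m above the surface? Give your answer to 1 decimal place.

First find α: α = ln(V₂/V₁)/ln(z₂/z₁) = ln(11.5/7.64)/ln(50.8/6.0) = 0.40895/2.13614 = 0.1914
Extrapolate from 50.8 m to 114.0 m: V₃ = 11.5 × (114.0/50.8)^0.1914 = 11.5 × 1.1674 = 13.4246 m/s

13.4 m/s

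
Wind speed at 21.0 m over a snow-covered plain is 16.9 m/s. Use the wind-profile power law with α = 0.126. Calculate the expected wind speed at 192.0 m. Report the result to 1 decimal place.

22.3 m/s

Power-law profile: V₂ = V₁ · (z₂/z₁)^α
V₂ = 16.9 × (192.0/21.0)^0.126 = 16.9 × (9.1429)^0.126
    = 16.9 × 1.3216 = 22.3348 m/s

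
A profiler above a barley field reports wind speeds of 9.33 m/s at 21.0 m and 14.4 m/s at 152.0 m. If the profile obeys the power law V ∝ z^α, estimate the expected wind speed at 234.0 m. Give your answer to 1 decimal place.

15.8 m/s

First find α: α = ln(V₂/V₁)/ln(z₂/z₁) = ln(14.4/9.33)/ln(152.0/21.0) = 0.43399/1.97936 = 0.2193
Extrapolate from 152.0 m to 234.0 m: V₃ = 14.4 × (234.0/152.0)^0.2193 = 14.4 × 1.0992 = 15.8287 m/s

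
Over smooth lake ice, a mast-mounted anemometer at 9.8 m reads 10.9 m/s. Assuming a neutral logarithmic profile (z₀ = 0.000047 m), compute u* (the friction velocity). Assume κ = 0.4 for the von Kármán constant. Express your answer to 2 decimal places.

u* ≈ 0.36 m/s

Log law: V(z) = (u*/κ) · ln(z/z₀) ⇒ u* = κ · V / ln(z/z₀)
u* = 0.4 × 10.9 / ln(9.8/0.000047) = 0.4 × 10.9 / 12.2477
   = 4.3600 / 12.2477 = 0.3560 m/s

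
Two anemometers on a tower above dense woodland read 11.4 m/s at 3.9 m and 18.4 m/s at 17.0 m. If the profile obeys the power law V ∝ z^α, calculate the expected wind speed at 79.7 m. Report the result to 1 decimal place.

30.4 m/s

First find α: α = ln(V₂/V₁)/ln(z₂/z₁) = ln(18.4/11.4)/ln(17.0/3.9) = 0.47874/1.47224 = 0.3252
Extrapolate from 17.0 m to 79.7 m: V₃ = 18.4 × (79.7/17.0)^0.3252 = 18.4 × 1.6527 = 30.4099 m/s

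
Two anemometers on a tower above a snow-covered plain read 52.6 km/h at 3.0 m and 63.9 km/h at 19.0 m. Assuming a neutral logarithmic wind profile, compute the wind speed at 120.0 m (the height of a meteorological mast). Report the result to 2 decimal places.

75.18 km/h

Log law: V ∝ ln(z/z₀). From the pair, with r = V₁/V₂ = 0.82316,
ln z₀ = (ln z₁ − r·ln z₂)/(1 − r) = (1.0986 − 0.82316×2.9444)/0.17684 = -7.4935 → z₀ = 0.0005567 m
V₃ = V₁ · ln(z₃/z₀)/ln(z₁/z₀) = 52.6 × 12.2810/8.5921 = 75.1830 km/h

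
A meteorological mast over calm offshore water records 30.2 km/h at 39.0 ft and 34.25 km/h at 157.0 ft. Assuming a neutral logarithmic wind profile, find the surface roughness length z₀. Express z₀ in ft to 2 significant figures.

Log law: V(z) ∝ ln(z/z₀). With r = V₁/V₂ = 30.2/34.25 = 0.88175,
r · ln(z₂/z₀) = ln(z₁/z₀) ⇒ ln z₀ = (ln z₁ − r·ln z₂)/(1 − r)
ln z₀ = (3.66356 − 0.88175×5.05625) / 0.11825 = -6.7214
z₀ = exp(-6.7214) = 0.001205 ft

z₀ ≈ 0.0012 ft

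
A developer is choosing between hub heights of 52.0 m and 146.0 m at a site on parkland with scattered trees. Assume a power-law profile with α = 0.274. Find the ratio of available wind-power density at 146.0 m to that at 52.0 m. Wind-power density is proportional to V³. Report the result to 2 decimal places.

Speed ratio: V_B/V_A = (z_B/z_A)^α = (146.0/52.0)^0.274 = (2.8077)^0.274 = 1.32693
Power-density ratio: P_B/P_A = (V_B/V_A)³ = (1.32693)³ = 2.33638

2.34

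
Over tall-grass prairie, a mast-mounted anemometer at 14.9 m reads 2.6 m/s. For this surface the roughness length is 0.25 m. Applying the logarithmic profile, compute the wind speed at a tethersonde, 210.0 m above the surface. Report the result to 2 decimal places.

4.28 m/s

Log law: V(z) ∝ ln(z/z₀), so V₂/V₁ = ln(z₂/z₀) / ln(z₁/z₀).
ln(210.0/0.25) = 6.7334, ln(14.9/0.25) = 4.0877
V₂ = 2.6 × 6.7334/4.0877 = 2.6 × 1.6473 = 4.2829 m/s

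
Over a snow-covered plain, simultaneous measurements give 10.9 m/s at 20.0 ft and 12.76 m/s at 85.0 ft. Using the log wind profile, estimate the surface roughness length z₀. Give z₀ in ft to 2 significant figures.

Log law: V(z) ∝ ln(z/z₀). With r = V₁/V₂ = 10.9/12.76 = 0.85423,
r · ln(z₂/z₀) = ln(z₁/z₀) ⇒ ln z₀ = (ln z₁ − r·ln z₂)/(1 − r)
ln z₀ = (2.99573 − 0.85423×4.44265) / 0.14577 = -5.4835
z₀ = exp(-5.4835) = 0.004155 ft

z₀ ≈ 0.0042 ft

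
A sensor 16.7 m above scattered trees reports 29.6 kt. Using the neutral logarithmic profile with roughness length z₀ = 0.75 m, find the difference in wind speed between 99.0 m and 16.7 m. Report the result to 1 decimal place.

Log law: V₂ = V₁ · ln(z₂/z₀)/ln(z₁/z₀) = 29.6 × 4.8828/3.1031 = 46.5764 kt
ΔV = 46.5764 − 29.6 = 16.9764 kt

17.0 kt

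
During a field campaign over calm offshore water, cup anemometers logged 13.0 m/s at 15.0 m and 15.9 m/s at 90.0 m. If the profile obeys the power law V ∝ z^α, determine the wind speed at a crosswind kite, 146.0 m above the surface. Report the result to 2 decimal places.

First find α: α = ln(V₂/V₁)/ln(z₂/z₁) = ln(15.9/13.0)/ln(90.0/15.0) = 0.20137/1.79176 = 0.1124
Extrapolate from 90.0 m to 146.0 m: V₃ = 15.9 × (146.0/90.0)^0.1124 = 15.9 × 1.0559 = 16.7885 m/s

16.79 m/s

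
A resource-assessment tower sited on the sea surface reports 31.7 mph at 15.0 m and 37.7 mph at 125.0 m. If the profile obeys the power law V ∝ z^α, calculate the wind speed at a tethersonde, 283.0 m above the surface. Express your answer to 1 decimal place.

First find α: α = ln(V₂/V₁)/ln(z₂/z₁) = ln(37.7/31.7)/ln(125.0/15.0) = 0.17334/2.12026 = 0.0818
Extrapolate from 125.0 m to 283.0 m: V₃ = 37.7 × (283.0/125.0)^0.0818 = 37.7 × 1.0691 = 40.3046 mph

40.3 mph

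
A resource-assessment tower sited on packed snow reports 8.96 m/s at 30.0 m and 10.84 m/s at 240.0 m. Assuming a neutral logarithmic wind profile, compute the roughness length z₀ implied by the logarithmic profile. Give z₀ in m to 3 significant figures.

z₀ ≈ 0.00149 m

Log law: V(z) ∝ ln(z/z₀). With r = V₁/V₂ = 8.96/10.84 = 0.82657,
r · ln(z₂/z₀) = ln(z₁/z₀) ⇒ ln z₀ = (ln z₁ − r·ln z₂)/(1 − r)
ln z₀ = (3.40120 − 0.82657×5.48064) / 0.17343 = -6.5093
z₀ = exp(-6.5093) = 0.001489 m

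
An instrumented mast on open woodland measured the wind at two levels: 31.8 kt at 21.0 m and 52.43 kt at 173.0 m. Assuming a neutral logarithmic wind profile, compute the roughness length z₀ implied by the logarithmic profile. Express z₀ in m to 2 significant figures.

Log law: V(z) ∝ ln(z/z₀). With r = V₁/V₂ = 31.8/52.43 = 0.60652,
r · ln(z₂/z₀) = ln(z₁/z₀) ⇒ ln z₀ = (ln z₁ − r·ln z₂)/(1 − r)
ln z₀ = (3.04452 − 0.60652×5.15329) / 0.39348 = -0.2060
z₀ = exp(-0.2060) = 0.8138 m

z₀ ≈ 0.81 m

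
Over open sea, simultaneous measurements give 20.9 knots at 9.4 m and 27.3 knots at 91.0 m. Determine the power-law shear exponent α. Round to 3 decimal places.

α ≈ 0.118

Power law: V₂/V₁ = (z₂/z₁)^α ⇒ α = ln(V₂/V₁) / ln(z₂/z₁)
α = ln(27.3/20.9) / ln(91.0/9.4) = ln(1.3062) / ln(9.6809)
  = 0.26714 / 2.27015 = 0.11767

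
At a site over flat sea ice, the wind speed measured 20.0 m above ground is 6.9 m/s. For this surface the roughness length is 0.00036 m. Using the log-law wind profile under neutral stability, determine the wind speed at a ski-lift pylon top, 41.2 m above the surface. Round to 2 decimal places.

Log law: V(z) ∝ ln(z/z₀), so V₂/V₁ = ln(z₂/z₀) / ln(z₁/z₀).
ln(41.2/0.00036) = 11.6478, ln(20.0/0.00036) = 10.9251
V₂ = 6.9 × 11.6478/10.9251 = 6.9 × 1.0662 = 7.3564 m/s

7.36 m/s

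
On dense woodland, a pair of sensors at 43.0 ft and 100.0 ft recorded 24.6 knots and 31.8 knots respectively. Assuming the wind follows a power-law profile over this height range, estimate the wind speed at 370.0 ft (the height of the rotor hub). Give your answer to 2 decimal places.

47.34 knots

First find α: α = ln(V₂/V₁)/ln(z₂/z₁) = ln(31.8/24.6)/ln(100.0/43.0) = 0.25672/0.84397 = 0.3042
Extrapolate from 100.0 ft to 370.0 ft: V₃ = 31.8 × (370.0/100.0)^0.3042 = 31.8 × 1.4888 = 47.3438 knots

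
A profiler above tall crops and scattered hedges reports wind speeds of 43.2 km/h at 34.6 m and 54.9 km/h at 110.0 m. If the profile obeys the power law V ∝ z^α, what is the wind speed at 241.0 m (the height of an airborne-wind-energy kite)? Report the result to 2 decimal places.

64.59 km/h

First find α: α = ln(V₂/V₁)/ln(z₂/z₁) = ln(54.9/43.2)/ln(110.0/34.6) = 0.23967/1.15663 = 0.2072
Extrapolate from 110.0 m to 241.0 m: V₃ = 54.9 × (241.0/110.0)^0.2072 = 54.9 × 1.1765 = 64.5886 km/h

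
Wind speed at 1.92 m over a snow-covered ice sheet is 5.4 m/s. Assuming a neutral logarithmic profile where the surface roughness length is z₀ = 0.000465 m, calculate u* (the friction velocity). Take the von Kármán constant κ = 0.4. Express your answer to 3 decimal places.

Log law: V(z) = (u*/κ) · ln(z/z₀) ⇒ u* = κ · V / ln(z/z₀)
u* = 0.4 × 5.4 / ln(1.92/0.000465) = 0.4 × 5.4 / 8.3258
   = 2.1600 / 8.3258 = 0.2594 m/s

u* ≈ 0.259 m/s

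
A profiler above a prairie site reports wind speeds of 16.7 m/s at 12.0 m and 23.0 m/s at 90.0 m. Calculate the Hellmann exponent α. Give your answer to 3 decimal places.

Power law: V₂/V₁ = (z₂/z₁)^α ⇒ α = ln(V₂/V₁) / ln(z₂/z₁)
α = ln(23.0/16.7) / ln(90.0/12.0) = ln(1.3772) / ln(7.5000)
  = 0.32009 / 2.01490 = 0.15886

α ≈ 0.159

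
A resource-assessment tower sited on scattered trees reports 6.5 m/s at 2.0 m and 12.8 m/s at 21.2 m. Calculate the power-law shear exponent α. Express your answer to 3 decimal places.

α ≈ 0.287

Power law: V₂/V₁ = (z₂/z₁)^α ⇒ α = ln(V₂/V₁) / ln(z₂/z₁)
α = ln(12.8/6.5) / ln(21.2/2.0) = ln(1.9692) / ln(10.6000)
  = 0.67764 / 2.36085 = 0.28703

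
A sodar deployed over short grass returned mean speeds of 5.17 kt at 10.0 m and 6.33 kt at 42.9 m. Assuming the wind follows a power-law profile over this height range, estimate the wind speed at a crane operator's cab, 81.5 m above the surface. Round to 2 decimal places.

First find α: α = ln(V₂/V₁)/ln(z₂/z₁) = ln(6.33/5.17)/ln(42.9/10.0) = 0.20243/1.45629 = 0.1390
Extrapolate from 42.9 m to 81.5 m: V₃ = 6.33 × (81.5/42.9)^0.1390 = 6.33 × 1.0933 = 6.9206 kt

6.92 kt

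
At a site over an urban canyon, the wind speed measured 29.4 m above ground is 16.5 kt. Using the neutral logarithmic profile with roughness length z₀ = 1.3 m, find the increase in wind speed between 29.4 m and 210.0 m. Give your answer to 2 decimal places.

Log law: V₂ = V₁ · ln(z₂/z₀)/ln(z₁/z₀) = 16.5 × 5.0847/3.1186 = 26.9023 kt
ΔV = 26.9023 − 16.5 = 10.4023 kt

10.40 kt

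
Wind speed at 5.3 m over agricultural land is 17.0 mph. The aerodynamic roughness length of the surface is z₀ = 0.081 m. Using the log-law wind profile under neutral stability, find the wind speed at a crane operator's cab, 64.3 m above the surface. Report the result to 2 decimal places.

27.15 mph

Log law: V(z) ∝ ln(z/z₀), so V₂/V₁ = ln(z₂/z₀) / ln(z₁/z₀).
ln(64.3/0.081) = 6.6769, ln(5.3/0.081) = 4.1810
V₂ = 17.0 × 6.6769/4.1810 = 17.0 × 1.5969 = 27.1481 mph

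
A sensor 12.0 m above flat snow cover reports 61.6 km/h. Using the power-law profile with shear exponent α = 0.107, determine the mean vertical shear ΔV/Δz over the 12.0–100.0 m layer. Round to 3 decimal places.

Power law: V₂ = V₁ · (z₂/z₁)^α = 61.6 × (8.3333)^0.107 = 77.2873 km/h
ΔV/Δz = (77.2873 − 61.6)/(100.0 − 12.0) = 15.6873/88.0000 = 0.17827 km/h/m

0.178 km/h/m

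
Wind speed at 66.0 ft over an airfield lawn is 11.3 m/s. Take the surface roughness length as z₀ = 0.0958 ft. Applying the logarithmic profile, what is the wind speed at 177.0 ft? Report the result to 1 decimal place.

Log law: V(z) ∝ ln(z/z₀), so V₂/V₁ = ln(z₂/z₀) / ln(z₁/z₀).
ln(177.0/0.0958) = 7.5216, ln(66.0/0.0958) = 6.5351
V₂ = 11.3 × 7.5216/6.5351 = 11.3 × 1.1510 = 13.0058 m/s

13.0 m/s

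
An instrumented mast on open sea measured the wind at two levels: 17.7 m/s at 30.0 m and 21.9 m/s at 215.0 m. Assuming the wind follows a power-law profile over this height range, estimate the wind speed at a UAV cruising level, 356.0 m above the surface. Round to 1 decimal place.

First find α: α = ln(V₂/V₁)/ln(z₂/z₁) = ln(21.9/17.7)/ln(215.0/30.0) = 0.21292/1.96944 = 0.1081
Extrapolate from 215.0 m to 356.0 m: V₃ = 21.9 × (356.0/215.0)^0.1081 = 21.9 × 1.0560 = 23.1271 m/s

23.1 m/s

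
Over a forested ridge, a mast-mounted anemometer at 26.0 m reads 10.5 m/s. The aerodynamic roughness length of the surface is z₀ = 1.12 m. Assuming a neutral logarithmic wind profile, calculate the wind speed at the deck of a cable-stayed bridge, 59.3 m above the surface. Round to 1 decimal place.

Log law: V(z) ∝ ln(z/z₀), so V₂/V₁ = ln(z₂/z₀) / ln(z₁/z₀).
ln(59.3/1.12) = 3.9693, ln(26.0/1.12) = 3.1448
V₂ = 10.5 × 3.9693/3.1448 = 10.5 × 1.2622 = 13.2529 m/s

13.3 m/s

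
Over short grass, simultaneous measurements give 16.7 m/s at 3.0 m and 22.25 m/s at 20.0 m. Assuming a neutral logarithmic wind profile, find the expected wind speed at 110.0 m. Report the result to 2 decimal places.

27.24 m/s

Log law: V ∝ ln(z/z₀). From the pair, with r = V₁/V₂ = 0.75056,
ln z₀ = (ln z₁ − r·ln z₂)/(1 − r) = (1.0986 − 0.75056×2.9957)/0.24944 = -4.6098 → z₀ = 0.009953 m
V₃ = V₁ · ln(z₃/z₀)/ln(z₁/z₀) = 16.7 × 9.3103/5.7085 = 27.2372 m/s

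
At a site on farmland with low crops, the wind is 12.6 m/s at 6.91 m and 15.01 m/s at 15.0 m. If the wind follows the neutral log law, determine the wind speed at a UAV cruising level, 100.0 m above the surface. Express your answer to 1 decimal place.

20.9 m/s

Log law: V ∝ ln(z/z₀). From the pair, with r = V₁/V₂ = 0.83944,
ln z₀ = (ln z₁ − r·ln z₂)/(1 − r) = (1.9330 − 0.83944×2.7081)/0.16056 = -2.1193 → z₀ = 0.1201 m
V₃ = V₁ · ln(z₃/z₀)/ln(z₁/z₀) = 12.6 × 6.7245/4.0523 = 20.9088 m/s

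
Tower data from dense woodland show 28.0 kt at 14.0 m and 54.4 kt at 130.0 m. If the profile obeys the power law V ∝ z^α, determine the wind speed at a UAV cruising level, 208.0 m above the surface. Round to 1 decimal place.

62.6 kt

First find α: α = ln(V₂/V₁)/ln(z₂/z₁) = ln(54.4/28.0)/ln(130.0/14.0) = 0.66416/2.22848 = 0.2980
Extrapolate from 130.0 m to 208.0 m: V₃ = 54.4 × (208.0/130.0)^0.2980 = 54.4 × 1.1504 = 62.5797 kt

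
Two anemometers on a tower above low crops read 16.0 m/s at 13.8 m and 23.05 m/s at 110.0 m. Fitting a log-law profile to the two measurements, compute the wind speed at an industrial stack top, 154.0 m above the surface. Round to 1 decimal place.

Log law: V ∝ ln(z/z₀). From the pair, with r = V₁/V₂ = 0.69414,
ln z₀ = (ln z₁ − r·ln z₂)/(1 − r) = (2.6247 − 0.69414×4.7005)/0.30586 = -2.0864 → z₀ = 0.1241 m
V₃ = V₁ · ln(z₃/z₀)/ln(z₁/z₀) = 16.0 × 7.1233/4.7111 = 24.1927 m/s

24.2 m/s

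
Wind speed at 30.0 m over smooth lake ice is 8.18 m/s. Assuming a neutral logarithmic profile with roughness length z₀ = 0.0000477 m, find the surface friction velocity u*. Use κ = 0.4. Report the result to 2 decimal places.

Log law: V(z) = (u*/κ) · ln(z/z₀) ⇒ u* = κ · V / ln(z/z₀)
u* = 0.4 × 8.18 / ln(30.0/0.0000477) = 0.4 × 8.18 / 13.3518
   = 3.2720 / 13.3518 = 0.2451 m/s

u* ≈ 0.25 m/s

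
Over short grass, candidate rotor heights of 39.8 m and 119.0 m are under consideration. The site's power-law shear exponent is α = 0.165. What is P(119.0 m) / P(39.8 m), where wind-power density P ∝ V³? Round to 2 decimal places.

Speed ratio: V_B/V_A = (z_B/z_A)^α = (119.0/39.8)^0.165 = (2.9899)^0.165 = 1.19808
Power-density ratio: P_B/P_A = (V_B/V_A)³ = (1.19808)³ = 1.71970

1.72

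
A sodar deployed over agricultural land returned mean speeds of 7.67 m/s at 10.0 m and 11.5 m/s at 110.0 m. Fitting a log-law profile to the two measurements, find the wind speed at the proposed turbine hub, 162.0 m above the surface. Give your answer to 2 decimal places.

12.12 m/s

Log law: V ∝ ln(z/z₀). From the pair, with r = V₁/V₂ = 0.66696,
ln z₀ = (ln z₁ − r·ln z₂)/(1 − r) = (2.3026 − 0.66696×4.7005)/0.33304 = -2.4995 → z₀ = 0.08213 m
V₃ = V₁ · ln(z₃/z₀)/ln(z₁/z₀) = 7.67 × 7.5871/4.8021 = 12.1183 m/s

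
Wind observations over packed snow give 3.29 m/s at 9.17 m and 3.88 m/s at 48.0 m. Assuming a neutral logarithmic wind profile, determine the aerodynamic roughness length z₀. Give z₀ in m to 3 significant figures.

Log law: V(z) ∝ ln(z/z₀). With r = V₁/V₂ = 3.29/3.88 = 0.84794,
r · ln(z₂/z₀) = ln(z₁/z₀) ⇒ ln z₀ = (ln z₁ − r·ln z₂)/(1 − r)
ln z₀ = (2.21594 − 0.84794×3.87120) / 0.15206 = -7.0143
z₀ = exp(-7.0143) = 0.0008990 m

z₀ ≈ 0.000899 m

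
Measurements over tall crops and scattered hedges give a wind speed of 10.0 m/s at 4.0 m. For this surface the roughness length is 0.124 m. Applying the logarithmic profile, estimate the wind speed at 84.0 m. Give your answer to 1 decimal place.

18.8 m/s

Log law: V(z) ∝ ln(z/z₀), so V₂/V₁ = ln(z₂/z₀) / ln(z₁/z₀).
ln(84.0/0.124) = 6.5183, ln(4.0/0.124) = 3.4738
V₂ = 10.0 × 6.5183/3.4738 = 10.0 × 1.8764 = 18.7643 m/s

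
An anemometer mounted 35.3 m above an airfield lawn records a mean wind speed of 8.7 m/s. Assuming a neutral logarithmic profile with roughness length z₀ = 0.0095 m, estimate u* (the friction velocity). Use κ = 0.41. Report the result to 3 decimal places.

Log law: V(z) = (u*/κ) · ln(z/z₀) ⇒ u* = κ · V / ln(z/z₀)
u* = 0.41 × 8.7 / ln(35.3/0.0095) = 0.41 × 8.7 / 8.2203
   = 3.5670 / 8.2203 = 0.4339 m/s

u* ≈ 0.434 m/s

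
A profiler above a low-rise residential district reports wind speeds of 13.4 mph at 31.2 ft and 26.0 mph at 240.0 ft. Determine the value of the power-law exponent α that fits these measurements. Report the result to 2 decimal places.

Power law: V₂/V₁ = (z₂/z₁)^α ⇒ α = ln(V₂/V₁) / ln(z₂/z₁)
α = ln(26.0/13.4) / ln(240.0/31.2) = ln(1.9403) / ln(7.6923)
  = 0.66284 / 2.04022 = 0.32489

α ≈ 0.32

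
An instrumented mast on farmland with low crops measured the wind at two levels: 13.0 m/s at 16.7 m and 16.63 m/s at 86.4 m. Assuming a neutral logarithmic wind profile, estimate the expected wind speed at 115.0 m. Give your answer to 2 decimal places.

17.26 m/s

Log law: V ∝ ln(z/z₀). From the pair, with r = V₁/V₂ = 0.78172,
ln z₀ = (ln z₁ − r·ln z₂)/(1 − r) = (2.8154 − 0.78172×4.4590)/0.21828 = -3.0707 → z₀ = 0.04639 m
V₃ = V₁ · ln(z₃/z₀)/ln(z₁/z₀) = 13.0 × 7.8156/5.8861 = 17.2615 m/s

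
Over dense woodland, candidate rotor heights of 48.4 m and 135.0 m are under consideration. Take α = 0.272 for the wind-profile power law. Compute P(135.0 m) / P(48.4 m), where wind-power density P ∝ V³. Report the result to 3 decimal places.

Speed ratio: V_B/V_A = (z_B/z_A)^α = (135.0/48.4)^0.272 = (2.7893)^0.272 = 1.32182
Power-density ratio: P_B/P_A = (V_B/V_A)³ = (1.32182)³ = 2.30950

2.310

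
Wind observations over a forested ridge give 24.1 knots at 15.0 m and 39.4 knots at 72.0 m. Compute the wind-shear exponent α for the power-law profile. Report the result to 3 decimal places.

α ≈ 0.313

Power law: V₂/V₁ = (z₂/z₁)^α ⇒ α = ln(V₂/V₁) / ln(z₂/z₁)
α = ln(39.4/24.1) / ln(72.0/15.0) = ln(1.6349) / ln(4.8000)
  = 0.49155 / 1.56862 = 0.31337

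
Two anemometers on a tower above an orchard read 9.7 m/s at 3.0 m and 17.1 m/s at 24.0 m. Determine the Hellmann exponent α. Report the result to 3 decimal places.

Power law: V₂/V₁ = (z₂/z₁)^α ⇒ α = ln(V₂/V₁) / ln(z₂/z₁)
α = ln(17.1/9.7) / ln(24.0/3.0) = ln(1.7629) / ln(8.0000)
  = 0.56695 / 2.07944 = 0.27265

α ≈ 0.273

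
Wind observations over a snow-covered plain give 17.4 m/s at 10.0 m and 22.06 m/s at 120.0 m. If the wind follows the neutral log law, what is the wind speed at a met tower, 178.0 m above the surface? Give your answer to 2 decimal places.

Log law: V ∝ ln(z/z₀). From the pair, with r = V₁/V₂ = 0.78876,
ln z₀ = (ln z₁ − r·ln z₂)/(1 − r) = (2.3026 − 0.78876×4.7875)/0.21124 = -6.9758 → z₀ = 0.0009342 m
V₃ = V₁ · ln(z₃/z₀)/ln(z₁/z₀) = 17.4 × 12.1576/9.2784 = 22.7994 m/s

22.80 m/s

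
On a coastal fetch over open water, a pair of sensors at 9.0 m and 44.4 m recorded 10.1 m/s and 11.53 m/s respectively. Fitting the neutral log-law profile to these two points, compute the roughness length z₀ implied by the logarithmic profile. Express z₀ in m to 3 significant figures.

Log law: V(z) ∝ ln(z/z₀). With r = V₁/V₂ = 10.1/11.53 = 0.87598,
r · ln(z₂/z₀) = ln(z₁/z₀) ⇒ ln z₀ = (ln z₁ − r·ln z₂)/(1 − r)
ln z₀ = (2.19722 − 0.87598×3.79324) / 0.12402 = -9.0753
z₀ = exp(-9.0753) = 0.0001145 m

z₀ ≈ 0.000114 m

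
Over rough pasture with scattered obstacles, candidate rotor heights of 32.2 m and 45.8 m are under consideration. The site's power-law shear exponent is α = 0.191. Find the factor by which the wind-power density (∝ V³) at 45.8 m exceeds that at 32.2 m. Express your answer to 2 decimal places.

Speed ratio: V_B/V_A = (z_B/z_A)^α = (45.8/32.2)^0.191 = (1.4224)^0.191 = 1.06961
Power-density ratio: P_B/P_A = (V_B/V_A)³ = (1.06961)³ = 1.22370

1.22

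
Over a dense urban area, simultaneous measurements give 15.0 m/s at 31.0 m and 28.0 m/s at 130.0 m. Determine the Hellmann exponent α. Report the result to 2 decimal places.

α ≈ 0.44

Power law: V₂/V₁ = (z₂/z₁)^α ⇒ α = ln(V₂/V₁) / ln(z₂/z₁)
α = ln(28.0/15.0) / ln(130.0/31.0) = ln(1.8667) / ln(4.1935)
  = 0.62415 / 1.43355 = 0.43539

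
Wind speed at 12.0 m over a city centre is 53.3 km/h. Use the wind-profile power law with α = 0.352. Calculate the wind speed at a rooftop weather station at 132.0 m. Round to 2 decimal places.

123.96 km/h

Power-law profile: V₂ = V₁ · (z₂/z₁)^α
V₂ = 53.3 × (132.0/12.0)^0.352 = 53.3 × (11.0000)^0.352
    = 53.3 × 2.3258 = 123.9645 km/h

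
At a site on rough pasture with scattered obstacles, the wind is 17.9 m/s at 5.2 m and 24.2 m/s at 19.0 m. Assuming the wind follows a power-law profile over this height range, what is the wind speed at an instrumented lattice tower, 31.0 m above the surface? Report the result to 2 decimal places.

First find α: α = ln(V₂/V₁)/ln(z₂/z₁) = ln(24.2/17.9)/ln(19.0/5.2) = 0.30155/1.29578 = 0.2327
Extrapolate from 19.0 m to 31.0 m: V₃ = 24.2 × (31.0/19.0)^0.2327 = 24.2 × 1.1207 = 27.1202 m/s

27.12 m/s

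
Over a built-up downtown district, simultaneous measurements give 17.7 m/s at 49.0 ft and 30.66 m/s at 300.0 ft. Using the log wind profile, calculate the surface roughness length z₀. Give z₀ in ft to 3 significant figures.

z₀ ≈ 4.13 ft

Log law: V(z) ∝ ln(z/z₀). With r = V₁/V₂ = 17.7/30.66 = 0.57730,
r · ln(z₂/z₀) = ln(z₁/z₀) ⇒ ln z₀ = (ln z₁ − r·ln z₂)/(1 − r)
ln z₀ = (3.89182 − 0.57730×5.70378) / 0.42270 = 1.4171
z₀ = exp(1.4171) = 4.125 ft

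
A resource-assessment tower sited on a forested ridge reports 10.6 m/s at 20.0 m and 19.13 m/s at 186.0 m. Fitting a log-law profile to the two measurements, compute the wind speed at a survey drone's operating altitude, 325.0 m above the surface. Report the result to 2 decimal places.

Log law: V ∝ ln(z/z₀). From the pair, with r = V₁/V₂ = 0.55410,
ln z₀ = (ln z₁ − r·ln z₂)/(1 − r) = (2.9957 − 0.55410×5.2257)/0.44590 = 0.2246 → z₀ = 1.252 m
V₃ = V₁ · ln(z₃/z₀)/ln(z₁/z₀) = 10.6 × 5.5593/2.7712 = 21.2647 m/s

21.26 m/s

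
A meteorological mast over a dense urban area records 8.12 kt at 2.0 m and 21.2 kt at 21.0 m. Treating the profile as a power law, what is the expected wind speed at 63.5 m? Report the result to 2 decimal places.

33.30 kt

First find α: α = ln(V₂/V₁)/ln(z₂/z₁) = ln(21.2/8.12)/ln(21.0/2.0) = 0.95967/2.35138 = 0.4081
Extrapolate from 21.0 m to 63.5 m: V₃ = 21.2 × (63.5/21.0)^0.4081 = 21.2 × 1.5708 = 33.3016 kt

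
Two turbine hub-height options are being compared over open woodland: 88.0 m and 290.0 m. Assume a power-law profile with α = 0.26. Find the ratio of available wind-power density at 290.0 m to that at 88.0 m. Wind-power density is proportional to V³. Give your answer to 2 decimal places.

2.53

Speed ratio: V_B/V_A = (z_B/z_A)^α = (290.0/88.0)^0.26 = (3.2955)^0.26 = 1.36351
Power-density ratio: P_B/P_A = (V_B/V_A)³ = (1.36351)³ = 2.53498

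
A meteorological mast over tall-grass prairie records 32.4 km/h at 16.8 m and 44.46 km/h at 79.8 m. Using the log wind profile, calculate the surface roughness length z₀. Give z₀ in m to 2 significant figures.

z₀ ≈ 0.26 m

Log law: V(z) ∝ ln(z/z₀). With r = V₁/V₂ = 32.4/44.46 = 0.72874,
r · ln(z₂/z₀) = ln(z₁/z₀) ⇒ ln z₀ = (ln z₁ − r·ln z₂)/(1 − r)
ln z₀ = (2.82138 − 0.72874×4.37952) / 0.27126 = -1.3647
z₀ = exp(-1.3647) = 0.2555 m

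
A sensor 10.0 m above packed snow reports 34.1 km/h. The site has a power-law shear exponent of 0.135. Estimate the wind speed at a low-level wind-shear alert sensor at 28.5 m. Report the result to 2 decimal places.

Power-law profile: V₂ = V₁ · (z₂/z₁)^α
V₂ = 34.1 × (28.5/10.0)^0.135 = 34.1 × (2.8500)^0.135
    = 34.1 × 1.1519 = 39.2788 km/h

39.28 km/h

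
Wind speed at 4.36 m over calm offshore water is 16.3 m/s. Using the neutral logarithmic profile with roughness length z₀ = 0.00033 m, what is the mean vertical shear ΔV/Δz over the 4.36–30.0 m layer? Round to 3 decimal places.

Log law: V₂ = V₁ · ln(z₂/z₀)/ln(z₁/z₀) = 16.3 × 11.4176/9.4889 = 19.6132 m/s
ΔV/Δz = (19.6132 − 16.3)/(30.0 − 4.36) = 3.3132/25.6400 = 0.12922 m/s/m

0.129 m/s/m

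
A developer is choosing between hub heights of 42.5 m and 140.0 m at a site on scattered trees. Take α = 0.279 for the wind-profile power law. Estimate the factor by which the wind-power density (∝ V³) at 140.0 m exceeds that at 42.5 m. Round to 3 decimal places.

2.712

Speed ratio: V_B/V_A = (z_B/z_A)^α = (140.0/42.5)^0.279 = (3.2941)^0.279 = 1.39460
Power-density ratio: P_B/P_A = (V_B/V_A)³ = (1.39460)³ = 2.71236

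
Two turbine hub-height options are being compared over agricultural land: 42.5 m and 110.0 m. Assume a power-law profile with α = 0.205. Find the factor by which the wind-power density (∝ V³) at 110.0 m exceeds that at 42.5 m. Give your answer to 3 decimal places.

1.795

Speed ratio: V_B/V_A = (z_B/z_A)^α = (110.0/42.5)^0.205 = (2.5882)^0.205 = 1.21525
Power-density ratio: P_B/P_A = (V_B/V_A)³ = (1.21525)³ = 1.79472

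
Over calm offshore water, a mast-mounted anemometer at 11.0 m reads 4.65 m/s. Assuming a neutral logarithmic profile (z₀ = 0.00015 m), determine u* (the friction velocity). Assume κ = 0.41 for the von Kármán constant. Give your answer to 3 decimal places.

Log law: V(z) = (u*/κ) · ln(z/z₀) ⇒ u* = κ · V / ln(z/z₀)
u* = 0.41 × 4.65 / ln(11.0/0.00015) = 0.41 × 4.65 / 11.2028
   = 1.9065 / 11.2028 = 0.1702 m/s

u* ≈ 0.170 m/s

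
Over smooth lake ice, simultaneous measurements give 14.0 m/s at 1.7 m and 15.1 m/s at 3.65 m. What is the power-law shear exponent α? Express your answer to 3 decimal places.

Power law: V₂/V₁ = (z₂/z₁)^α ⇒ α = ln(V₂/V₁) / ln(z₂/z₁)
α = ln(15.1/14.0) / ln(3.65/1.7) = ln(1.0786) / ln(2.1471)
  = 0.07564 / 0.76410 = 0.09899

α ≈ 0.099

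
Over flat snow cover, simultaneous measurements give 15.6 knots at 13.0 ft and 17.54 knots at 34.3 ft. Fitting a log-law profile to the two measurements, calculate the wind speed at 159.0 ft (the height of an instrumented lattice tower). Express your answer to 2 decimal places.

20.61 knots

Log law: V ∝ ln(z/z₀). From the pair, with r = V₁/V₂ = 0.88940,
ln z₀ = (ln z₁ − r·ln z₂)/(1 − r) = (2.5649 − 0.88940×3.5351)/0.11060 = -5.2366 → z₀ = 0.005318 ft
V₃ = V₁ · ln(z₃/z₀)/ln(z₁/z₀) = 15.6 × 10.3055/7.8016 = 20.6069 knots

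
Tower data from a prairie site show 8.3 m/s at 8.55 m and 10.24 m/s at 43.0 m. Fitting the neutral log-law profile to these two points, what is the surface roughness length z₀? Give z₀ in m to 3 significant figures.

Log law: V(z) ∝ ln(z/z₀). With r = V₁/V₂ = 8.3/10.24 = 0.81055,
r · ln(z₂/z₀) = ln(z₁/z₀) ⇒ ln z₀ = (ln z₁ − r·ln z₂)/(1 − r)
ln z₀ = (2.14593 − 0.81055×3.76120) / 0.18945 = -4.7648
z₀ = exp(-4.7648) = 0.008525 m

z₀ ≈ 0.00852 m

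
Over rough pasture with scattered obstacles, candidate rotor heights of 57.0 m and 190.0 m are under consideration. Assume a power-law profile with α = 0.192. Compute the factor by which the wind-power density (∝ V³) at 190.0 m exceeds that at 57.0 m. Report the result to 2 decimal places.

Speed ratio: V_B/V_A = (z_B/z_A)^α = (190.0/57.0)^0.192 = (3.3333)^0.192 = 1.26006
Power-density ratio: P_B/P_A = (V_B/V_A)³ = (1.26006)³ = 2.00068

2.00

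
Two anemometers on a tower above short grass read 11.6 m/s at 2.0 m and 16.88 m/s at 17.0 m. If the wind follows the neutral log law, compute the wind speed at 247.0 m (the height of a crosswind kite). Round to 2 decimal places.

Log law: V ∝ ln(z/z₀). From the pair, with r = V₁/V₂ = 0.68720,
ln z₀ = (ln z₁ − r·ln z₂)/(1 − r) = (0.6931 − 0.68720×2.8332)/0.31280 = -4.0085 → z₀ = 0.01816 m
V₃ = V₁ · ln(z₃/z₀)/ln(z₁/z₀) = 11.6 × 9.5179/4.7017 = 23.4827 m/s

23.48 m/s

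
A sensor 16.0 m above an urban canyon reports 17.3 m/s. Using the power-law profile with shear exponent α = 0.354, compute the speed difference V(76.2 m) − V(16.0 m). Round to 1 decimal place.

Power law: V₂ = V₁ · (z₂/z₁)^α = 17.3 × (4.7625)^0.354 = 30.0607 m/s
ΔV = 30.0607 − 17.3 = 12.7607 m/s

12.8 m/s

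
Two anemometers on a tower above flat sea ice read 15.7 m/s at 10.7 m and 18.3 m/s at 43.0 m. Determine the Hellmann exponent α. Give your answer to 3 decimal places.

α ≈ 0.110

Power law: V₂/V₁ = (z₂/z₁)^α ⇒ α = ln(V₂/V₁) / ln(z₂/z₁)
α = ln(18.3/15.7) / ln(43.0/10.7) = ln(1.1656) / ln(4.0187)
  = 0.15324 / 1.39096 = 0.11017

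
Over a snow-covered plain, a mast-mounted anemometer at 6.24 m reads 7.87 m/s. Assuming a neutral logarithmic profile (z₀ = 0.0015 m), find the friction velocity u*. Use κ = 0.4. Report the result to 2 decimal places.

u* ≈ 0.38 m/s

Log law: V(z) = (u*/κ) · ln(z/z₀) ⇒ u* = κ · V / ln(z/z₀)
u* = 0.4 × 7.87 / ln(6.24/0.0015) = 0.4 × 7.87 / 8.3333
   = 3.1480 / 8.3333 = 0.3778 m/s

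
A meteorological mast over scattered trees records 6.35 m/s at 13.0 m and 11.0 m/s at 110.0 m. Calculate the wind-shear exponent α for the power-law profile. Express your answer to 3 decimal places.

Power law: V₂/V₁ = (z₂/z₁)^α ⇒ α = ln(V₂/V₁) / ln(z₂/z₁)
α = ln(11.0/6.35) / ln(110.0/13.0) = ln(1.7323) / ln(8.4615)
  = 0.54944 / 2.13553 = 0.25729

α ≈ 0.257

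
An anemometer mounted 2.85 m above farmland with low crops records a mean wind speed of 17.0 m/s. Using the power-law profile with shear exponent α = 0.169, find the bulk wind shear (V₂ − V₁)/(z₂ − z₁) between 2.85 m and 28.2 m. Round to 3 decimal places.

Power law: V₂ = V₁ · (z₂/z₁)^α = 17.0 × (9.8947)^0.169 = 25.0422 m/s
ΔV/Δz = (25.0422 − 17.0)/(28.2 − 2.85) = 8.0422/25.3500 = 0.31725 m/s/m

0.317 m/s/m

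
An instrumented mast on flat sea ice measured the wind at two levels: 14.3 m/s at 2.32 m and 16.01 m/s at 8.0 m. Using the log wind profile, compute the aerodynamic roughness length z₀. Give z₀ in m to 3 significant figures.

z₀ ≈ 0.0000741 m

Log law: V(z) ∝ ln(z/z₀). With r = V₁/V₂ = 14.3/16.01 = 0.89319,
r · ln(z₂/z₀) = ln(z₁/z₀) ⇒ ln z₀ = (ln z₁ − r·ln z₂)/(1 − r)
ln z₀ = (0.84157 − 0.89319×2.07944) / 0.10681 = -9.5102
z₀ = exp(-9.5102) = 0.00007409 m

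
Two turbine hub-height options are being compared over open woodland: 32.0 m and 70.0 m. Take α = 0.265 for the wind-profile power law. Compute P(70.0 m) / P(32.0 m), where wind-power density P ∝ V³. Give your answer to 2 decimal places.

Speed ratio: V_B/V_A = (z_B/z_A)^α = (70.0/32.0)^0.265 = (2.1875)^0.265 = 1.23051
Power-density ratio: P_B/P_A = (V_B/V_A)³ = (1.23051)³ = 1.86320

1.86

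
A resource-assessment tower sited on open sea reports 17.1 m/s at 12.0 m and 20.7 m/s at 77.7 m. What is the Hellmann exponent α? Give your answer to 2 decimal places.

Power law: V₂/V₁ = (z₂/z₁)^α ⇒ α = ln(V₂/V₁) / ln(z₂/z₁)
α = ln(20.7/17.1) / ln(77.7/12.0) = ln(1.2105) / ln(6.4750)
  = 0.19106 / 1.86795 = 0.10228

α ≈ 0.10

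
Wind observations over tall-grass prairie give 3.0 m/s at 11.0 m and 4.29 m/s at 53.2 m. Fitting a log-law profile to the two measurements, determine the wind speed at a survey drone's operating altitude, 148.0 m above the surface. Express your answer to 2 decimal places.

Log law: V ∝ ln(z/z₀). From the pair, with r = V₁/V₂ = 0.69930,
ln z₀ = (ln z₁ − r·ln z₂)/(1 − r) = (2.3979 − 0.69930×3.9741)/0.30070 = -1.2676 → z₀ = 0.2815 m
V₃ = V₁ · ln(z₃/z₀)/ln(z₁/z₀) = 3.0 × 6.2648/3.6655 = 5.1274 m/s

5.13 m/s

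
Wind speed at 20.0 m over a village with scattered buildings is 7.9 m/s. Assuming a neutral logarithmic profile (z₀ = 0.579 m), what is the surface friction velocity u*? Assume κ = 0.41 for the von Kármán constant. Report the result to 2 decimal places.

u* ≈ 0.91 m/s

Log law: V(z) = (u*/κ) · ln(z/z₀) ⇒ u* = κ · V / ln(z/z₀)
u* = 0.41 × 7.9 / ln(20.0/0.579) = 0.41 × 7.9 / 3.5422
   = 3.2390 / 3.5422 = 0.9144 m/s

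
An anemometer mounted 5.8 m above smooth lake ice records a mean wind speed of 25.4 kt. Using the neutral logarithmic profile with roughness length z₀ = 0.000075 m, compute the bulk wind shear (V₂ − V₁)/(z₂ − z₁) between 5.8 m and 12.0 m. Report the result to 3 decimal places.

0.265 kt/m

Log law: V₂ = V₁ · ln(z₂/z₀)/ln(z₁/z₀) = 25.4 × 11.9829/11.2559 = 27.0407 kt
ΔV/Δz = (27.0407 − 25.4)/(12.0 − 5.8) = 1.6407/6.2000 = 0.26462 kt/m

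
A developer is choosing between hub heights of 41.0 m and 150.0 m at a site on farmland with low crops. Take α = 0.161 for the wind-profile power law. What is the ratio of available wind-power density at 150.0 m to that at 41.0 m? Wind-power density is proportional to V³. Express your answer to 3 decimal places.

Speed ratio: V_B/V_A = (z_B/z_A)^α = (150.0/41.0)^0.161 = (3.6585)^0.161 = 1.23223
Power-density ratio: P_B/P_A = (V_B/V_A)³ = (1.23223)³ = 1.87102

1.871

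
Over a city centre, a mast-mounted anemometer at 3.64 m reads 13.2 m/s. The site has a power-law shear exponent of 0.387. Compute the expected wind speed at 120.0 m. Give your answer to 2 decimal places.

51.06 m/s

Power-law profile: V₂ = V₁ · (z₂/z₁)^α
V₂ = 13.2 × (120.0/3.64)^0.387 = 13.2 × (32.9670)^0.387
    = 13.2 × 3.8681 = 51.0588 m/s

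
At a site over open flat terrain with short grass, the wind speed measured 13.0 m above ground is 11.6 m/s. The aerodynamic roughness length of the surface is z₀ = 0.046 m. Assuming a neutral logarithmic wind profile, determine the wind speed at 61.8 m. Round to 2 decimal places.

Log law: V(z) ∝ ln(z/z₀), so V₂/V₁ = ln(z₂/z₀) / ln(z₁/z₀).
ln(61.8/0.046) = 7.2030, ln(13.0/0.046) = 5.6441
V₂ = 11.6 × 7.2030/5.6441 = 11.6 × 1.2762 = 14.8041 m/s

14.80 m/s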